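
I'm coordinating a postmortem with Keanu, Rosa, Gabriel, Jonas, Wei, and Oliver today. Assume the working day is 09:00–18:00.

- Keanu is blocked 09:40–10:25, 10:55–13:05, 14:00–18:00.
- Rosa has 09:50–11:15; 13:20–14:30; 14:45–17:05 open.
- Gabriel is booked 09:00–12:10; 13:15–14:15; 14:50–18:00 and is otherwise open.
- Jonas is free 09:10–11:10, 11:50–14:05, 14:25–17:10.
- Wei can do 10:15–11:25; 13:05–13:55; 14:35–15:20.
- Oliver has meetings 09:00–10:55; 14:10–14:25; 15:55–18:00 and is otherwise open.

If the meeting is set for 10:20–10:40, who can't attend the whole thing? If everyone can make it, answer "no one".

Gabriel, Keanu, Oliver

Keanu free: 09:00-09:40, 10:25-10:55, 13:05-14:00 (invert busy blocks within the working day).
Rosa free: 09:50-11:15, 13:20-14:30, 14:45-17:05.
Gabriel free: 12:10-13:15, 14:15-14:50 (invert busy blocks within the working day).
Jonas free: 09:10-11:10, 11:50-14:05, 14:25-17:10.
Wei free: 10:15-11:25, 13:05-13:55, 14:35-15:20.
Oliver free: 10:55-14:10, 14:25-15:55 (invert busy blocks within the working day).
Keanu: not fully free for 10:20-10:40. Rosa: free for 10:20-10:40. Gabriel: not fully free for 10:20-10:40. Jonas: free for 10:20-10:40. Wei: free for 10:20-10:40. Oliver: not fully free for 10:20-10:40.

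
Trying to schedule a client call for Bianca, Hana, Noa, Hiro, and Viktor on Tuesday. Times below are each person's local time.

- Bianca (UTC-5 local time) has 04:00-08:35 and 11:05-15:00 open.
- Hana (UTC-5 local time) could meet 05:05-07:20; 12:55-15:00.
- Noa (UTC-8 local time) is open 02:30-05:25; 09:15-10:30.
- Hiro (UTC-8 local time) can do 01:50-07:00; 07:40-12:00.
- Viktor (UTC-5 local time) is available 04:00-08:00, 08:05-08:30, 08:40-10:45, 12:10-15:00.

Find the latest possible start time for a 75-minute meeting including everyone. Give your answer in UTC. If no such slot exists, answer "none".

Bianca in UTC: 09:00-13:35, 16:05-20:00 (add 5h to convert from UTC-5).
Hana in UTC: 10:05-12:20, 17:55-20:00 (add 5h to convert from UTC-5).
Noa in UTC: 10:30-13:25, 17:15-18:30 (add 8h to convert from UTC-8).
Hiro in UTC: 09:50-15:00, 15:40-20:00 (add 8h to convert from UTC-8).
Viktor in UTC: 09:00-13:00, 13:05-13:30, 13:40-15:45, 17:10-20:00 (add 5h to convert from UTC-5).
Bianca ∩ Hana: 10:05-12:20, 17:55-20:00.
Bianca ∩ Hana ∩ Noa: 10:30-12:20, 17:55-18:30.
Bianca ∩ Hana ∩ Noa ∩ Hiro: 10:30-12:20, 17:55-18:30.
Bianca ∩ Hana ∩ Noa ∩ Hiro ∩ Viktor: 10:30-12:20, 17:55-18:30.
The last common window of at least 75 minutes is 10:30-12:20; a 75-minute meeting can start as late as 11:05 and still end by 12:20.

11:05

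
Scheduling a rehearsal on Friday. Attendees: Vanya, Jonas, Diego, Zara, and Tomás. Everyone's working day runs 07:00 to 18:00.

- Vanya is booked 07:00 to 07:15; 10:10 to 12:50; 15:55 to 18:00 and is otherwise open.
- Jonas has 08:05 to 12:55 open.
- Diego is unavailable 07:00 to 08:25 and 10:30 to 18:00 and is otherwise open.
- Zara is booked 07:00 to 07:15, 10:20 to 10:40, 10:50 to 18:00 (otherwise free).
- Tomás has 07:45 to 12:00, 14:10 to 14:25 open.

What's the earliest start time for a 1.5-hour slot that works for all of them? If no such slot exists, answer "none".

08:25

Vanya free: 07:15-10:10, 12:50-15:55 (invert busy blocks within the working day).
Jonas free: 08:05-12:55.
Diego free: 08:25-10:30 (invert busy blocks within the working day).
Zara free: 07:15-10:20, 10:40-10:50 (invert busy blocks within the working day).
Tomás free: 07:45-12:00, 14:10-14:25.
Vanya ∩ Jonas: 08:05-10:10, 12:50-12:55.
Vanya ∩ Jonas ∩ Diego: 08:25-10:10.
Vanya ∩ Jonas ∩ Diego ∩ Zara: 08:25-10:10.
Vanya ∩ Jonas ∩ Diego ∩ Zara ∩ Tomás: 08:25-10:10.
The first common window of at least 90 minutes is 08:25-10:10, so the earliest start is 08:25.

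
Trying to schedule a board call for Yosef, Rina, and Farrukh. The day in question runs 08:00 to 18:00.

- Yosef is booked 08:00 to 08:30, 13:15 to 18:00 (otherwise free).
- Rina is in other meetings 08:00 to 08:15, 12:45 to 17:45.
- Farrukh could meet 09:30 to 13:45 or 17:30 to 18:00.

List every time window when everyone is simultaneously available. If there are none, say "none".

Yosef free: 08:30-13:15 (invert busy blocks within the working day).
Rina free: 08:15-12:45, 17:45-18:00 (invert busy blocks within the working day).
Farrukh free: 09:30-13:45, 17:30-18:00.
Yosef ∩ Rina: 08:30-12:45.
Yosef ∩ Rina ∩ Farrukh: 09:30-12:45.
So the common availability across everyone is 09:30-12:45.

09:30-12:45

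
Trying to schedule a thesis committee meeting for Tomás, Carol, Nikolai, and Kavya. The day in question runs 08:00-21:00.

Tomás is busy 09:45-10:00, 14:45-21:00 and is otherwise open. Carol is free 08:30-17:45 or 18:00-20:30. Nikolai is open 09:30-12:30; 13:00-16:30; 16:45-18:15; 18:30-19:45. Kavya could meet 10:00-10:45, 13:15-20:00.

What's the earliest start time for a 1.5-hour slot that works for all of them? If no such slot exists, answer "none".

13:15

Tomás free: 08:00-09:45, 10:00-14:45 (invert busy blocks within the working day).
Carol free: 08:30-17:45, 18:00-20:30.
Nikolai free: 09:30-12:30, 13:00-16:30, 16:45-18:15, 18:30-19:45.
Kavya free: 10:00-10:45, 13:15-20:00.
Tomás ∩ Carol: 08:30-09:45, 10:00-14:45.
Tomás ∩ Carol ∩ Nikolai: 09:30-09:45, 10:00-12:30, 13:00-14:45.
Tomás ∩ Carol ∩ Nikolai ∩ Kavya: 10:00-10:45, 13:15-14:45.
The first common window of at least 90 minutes is 13:15-14:45, so the earliest start is 13:15.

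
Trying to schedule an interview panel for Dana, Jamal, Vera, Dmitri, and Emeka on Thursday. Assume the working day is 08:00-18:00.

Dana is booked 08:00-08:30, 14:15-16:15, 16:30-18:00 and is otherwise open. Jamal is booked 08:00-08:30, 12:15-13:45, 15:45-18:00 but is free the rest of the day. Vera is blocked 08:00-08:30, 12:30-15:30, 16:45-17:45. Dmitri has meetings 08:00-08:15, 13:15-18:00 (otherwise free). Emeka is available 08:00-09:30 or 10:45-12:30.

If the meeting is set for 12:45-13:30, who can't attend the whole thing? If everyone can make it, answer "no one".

Dana free: 08:30-14:15, 16:15-16:30 (invert busy blocks within the working day).
Jamal free: 08:30-12:15, 13:45-15:45 (invert busy blocks within the working day).
Vera free: 08:30-12:30, 15:30-16:45, 17:45-18:00 (invert busy blocks within the working day).
Dmitri free: 08:15-13:15 (invert busy blocks within the working day).
Emeka free: 08:00-09:30, 10:45-12:30.
Dana: free for 12:45-13:30. Jamal: not fully free for 12:45-13:30. Vera: not fully free for 12:45-13:30. Dmitri: not fully free for 12:45-13:30. Emeka: not fully free for 12:45-13:30.

Dmitri, Emeka, Jamal, Vera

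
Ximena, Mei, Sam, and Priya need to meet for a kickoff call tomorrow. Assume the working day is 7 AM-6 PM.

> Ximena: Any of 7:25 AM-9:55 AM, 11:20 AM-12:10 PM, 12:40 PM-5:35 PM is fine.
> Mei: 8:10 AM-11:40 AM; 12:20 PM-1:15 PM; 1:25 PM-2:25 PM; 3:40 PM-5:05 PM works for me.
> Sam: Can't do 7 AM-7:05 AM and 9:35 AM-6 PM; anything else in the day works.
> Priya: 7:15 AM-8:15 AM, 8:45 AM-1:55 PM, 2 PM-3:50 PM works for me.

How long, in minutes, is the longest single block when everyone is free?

Ximena free: 07:25-09:55, 11:20-12:10, 12:40-17:35.
Mei free: 08:10-11:40, 12:20-13:15, 13:25-14:25, 15:40-17:05.
Sam free: 07:05-09:35 (invert busy blocks within the working day).
Priya free: 07:15-08:15, 08:45-13:55, 14:00-15:50.
Ximena ∩ Mei: 08:10-09:55, 11:20-11:40, 12:40-13:15, 13:25-14:25, 15:40-17:05.
Ximena ∩ Mei ∩ Sam: 08:10-09:35.
Ximena ∩ Mei ∩ Sam ∩ Priya: 08:10-08:15, 08:45-09:35.
Those are the intersection windows.
The longest is 08:45-09:35 at 50 minutes.

50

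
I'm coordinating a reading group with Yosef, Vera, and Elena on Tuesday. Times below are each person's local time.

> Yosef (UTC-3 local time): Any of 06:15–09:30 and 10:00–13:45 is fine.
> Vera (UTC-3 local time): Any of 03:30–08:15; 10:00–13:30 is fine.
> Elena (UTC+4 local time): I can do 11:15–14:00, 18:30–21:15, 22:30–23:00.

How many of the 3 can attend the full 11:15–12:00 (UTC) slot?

Yosef in UTC: 09:15-12:30, 13:00-16:45 (add 3h to convert from UTC-3).
Vera in UTC: 06:30-11:15, 13:00-16:30 (add 3h to convert from UTC-3).
Elena in UTC: 07:15-10:00, 14:30-17:15, 18:30-19:00 (subtract 4h to convert from UTC+4).
Yosef can make the full 11:15-12:00 slot — that's 1.

1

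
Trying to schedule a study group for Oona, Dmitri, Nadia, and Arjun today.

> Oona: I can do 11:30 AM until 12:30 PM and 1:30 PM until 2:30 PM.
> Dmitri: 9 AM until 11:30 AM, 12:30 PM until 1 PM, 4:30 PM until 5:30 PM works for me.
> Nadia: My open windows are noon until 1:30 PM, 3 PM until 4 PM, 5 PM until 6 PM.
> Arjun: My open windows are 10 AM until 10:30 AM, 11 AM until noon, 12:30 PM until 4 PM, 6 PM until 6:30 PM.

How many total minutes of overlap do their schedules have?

Oona ∩ Dmitri: ∅.
Oona ∩ Dmitri ∩ Nadia: ∅.
Oona ∩ Dmitri ∩ Nadia ∩ Arjun: ∅.
There is no time when everyone is free.
There is no common window, so the total is 0 minutes.

0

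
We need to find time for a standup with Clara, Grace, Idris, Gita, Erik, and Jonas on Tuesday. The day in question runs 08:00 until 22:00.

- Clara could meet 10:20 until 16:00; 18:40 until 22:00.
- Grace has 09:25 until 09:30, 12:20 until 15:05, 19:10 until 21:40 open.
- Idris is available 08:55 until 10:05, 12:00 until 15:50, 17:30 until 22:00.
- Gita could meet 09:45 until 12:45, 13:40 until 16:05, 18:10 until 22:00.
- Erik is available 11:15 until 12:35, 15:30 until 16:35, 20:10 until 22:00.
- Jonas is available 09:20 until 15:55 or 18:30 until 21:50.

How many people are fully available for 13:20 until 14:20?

Clara, Grace, Idris, and Jonas can make the full 13:20-14:20 slot — that's 4.

4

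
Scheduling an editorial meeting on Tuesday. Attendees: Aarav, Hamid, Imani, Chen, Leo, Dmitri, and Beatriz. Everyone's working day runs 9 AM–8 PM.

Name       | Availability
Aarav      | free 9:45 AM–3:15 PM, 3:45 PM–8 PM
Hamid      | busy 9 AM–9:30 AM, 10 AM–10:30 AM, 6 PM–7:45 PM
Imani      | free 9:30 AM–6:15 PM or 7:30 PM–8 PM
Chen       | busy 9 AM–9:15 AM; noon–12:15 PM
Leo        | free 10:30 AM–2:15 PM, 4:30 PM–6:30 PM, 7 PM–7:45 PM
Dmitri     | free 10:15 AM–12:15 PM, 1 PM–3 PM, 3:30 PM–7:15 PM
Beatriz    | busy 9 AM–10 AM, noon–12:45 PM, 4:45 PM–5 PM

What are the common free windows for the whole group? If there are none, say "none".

10:30-12:00, 13:00-14:15, 16:30-16:45, 17:00-18:00

Aarav free: 09:45-15:15, 15:45-20:00.
Hamid free: 09:30-10:00, 10:30-18:00, 19:45-20:00 (invert busy blocks within the working day).
Imani free: 09:30-18:15, 19:30-20:00.
Chen free: 09:15-12:00, 12:15-20:00 (invert busy blocks within the working day).
Leo free: 10:30-14:15, 16:30-18:30, 19:00-19:45.
Dmitri free: 10:15-12:15, 13:00-15:00, 15:30-19:15.
Beatriz free: 10:00-12:00, 12:45-16:45, 17:00-20:00 (invert busy blocks within the working day).
Aarav ∩ Hamid: 09:45-10:00, 10:30-15:15, 15:45-18:00, 19:45-20:00.
Aarav ∩ Hamid ∩ Imani: 09:45-10:00, 10:30-15:15, 15:45-18:00, 19:45-20:00.
Aarav ∩ Hamid ∩ Imani ∩ Chen: 09:45-10:00, 10:30-12:00, 12:15-15:15, 15:45-18:00, 19:45-20:00.
Aarav ∩ Hamid ∩ Imani ∩ Chen ∩ Leo: 10:30-12:00, 12:15-14:15, 16:30-18:00.
Aarav ∩ Hamid ∩ Imani ∩ Chen ∩ Leo ∩ Dmitri: 10:30-12:00, 13:00-14:15, 16:30-18:00.
Aarav ∩ Hamid ∩ Imani ∩ Chen ∩ Leo ∩ Dmitri ∩ Beatriz: 10:30-12:00, 13:00-14:15, 16:30-16:45, 17:00-18:00.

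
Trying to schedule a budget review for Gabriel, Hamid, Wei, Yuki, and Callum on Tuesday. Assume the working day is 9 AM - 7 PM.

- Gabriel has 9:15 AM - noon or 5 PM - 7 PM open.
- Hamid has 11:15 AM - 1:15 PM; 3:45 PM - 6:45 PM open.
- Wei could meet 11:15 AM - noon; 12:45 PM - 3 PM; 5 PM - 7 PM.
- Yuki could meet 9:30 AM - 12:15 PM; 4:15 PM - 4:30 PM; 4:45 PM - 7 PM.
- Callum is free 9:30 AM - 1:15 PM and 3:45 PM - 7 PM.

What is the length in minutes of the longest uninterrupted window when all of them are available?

Gabriel ∩ Hamid: 11:15-12:00, 17:00-18:45.
Gabriel ∩ Hamid ∩ Wei: 11:15-12:00, 17:00-18:45.
Gabriel ∩ Hamid ∩ Wei ∩ Yuki: 11:15-12:00, 17:00-18:45.
Gabriel ∩ Hamid ∩ Wei ∩ Yuki ∩ Callum: 11:15-12:00, 17:00-18:45.
The longest is 17:00-18:45 at 105 minutes.

105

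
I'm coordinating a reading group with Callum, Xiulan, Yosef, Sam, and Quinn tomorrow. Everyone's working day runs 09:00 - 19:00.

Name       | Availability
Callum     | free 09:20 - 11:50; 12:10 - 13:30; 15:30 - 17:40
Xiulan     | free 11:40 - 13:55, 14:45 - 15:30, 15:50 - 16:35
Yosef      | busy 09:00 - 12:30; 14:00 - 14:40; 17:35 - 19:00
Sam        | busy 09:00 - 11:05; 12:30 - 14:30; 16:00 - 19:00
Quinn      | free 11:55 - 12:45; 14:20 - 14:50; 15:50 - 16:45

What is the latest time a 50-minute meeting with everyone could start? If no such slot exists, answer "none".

none

Callum free: 09:20-11:50, 12:10-13:30, 15:30-17:40.
Xiulan free: 11:40-13:55, 14:45-15:30, 15:50-16:35.
Yosef free: 12:30-14:00, 14:40-17:35 (invert busy blocks within the working day).
Sam free: 11:05-12:30, 14:30-16:00 (invert busy blocks within the working day).
Quinn free: 11:55-12:45, 14:20-14:50, 15:50-16:45.
Callum ∩ Xiulan: 11:40-11:50, 12:10-13:30, 15:50-16:35.
Callum ∩ Xiulan ∩ Yosef: 12:30-13:30, 15:50-16:35.
Callum ∩ Xiulan ∩ Yosef ∩ Sam: 15:50-16:00.
Callum ∩ Xiulan ∩ Yosef ∩ Sam ∩ Quinn: 15:50-16:00.
No common window is at least 50 minutes long.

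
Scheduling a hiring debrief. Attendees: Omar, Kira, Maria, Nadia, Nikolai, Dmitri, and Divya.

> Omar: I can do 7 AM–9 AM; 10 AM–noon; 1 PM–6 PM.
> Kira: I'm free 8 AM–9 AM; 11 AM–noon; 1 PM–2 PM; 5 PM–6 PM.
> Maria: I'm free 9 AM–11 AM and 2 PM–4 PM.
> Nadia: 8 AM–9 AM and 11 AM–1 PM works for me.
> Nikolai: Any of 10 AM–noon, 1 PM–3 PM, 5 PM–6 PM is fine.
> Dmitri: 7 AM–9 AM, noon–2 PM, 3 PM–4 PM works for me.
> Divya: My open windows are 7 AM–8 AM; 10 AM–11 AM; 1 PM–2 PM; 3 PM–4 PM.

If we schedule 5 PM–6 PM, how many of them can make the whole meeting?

3

Omar, Kira, and Nikolai can make the full 17:00-18:00 slot — that's 3.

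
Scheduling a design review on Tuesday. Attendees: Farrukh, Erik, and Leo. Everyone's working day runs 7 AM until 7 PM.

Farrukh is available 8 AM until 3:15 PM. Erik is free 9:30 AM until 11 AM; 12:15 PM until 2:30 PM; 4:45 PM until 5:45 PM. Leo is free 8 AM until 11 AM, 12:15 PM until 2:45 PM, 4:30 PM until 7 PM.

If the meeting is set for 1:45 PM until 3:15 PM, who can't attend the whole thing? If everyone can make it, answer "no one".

Farrukh: free for 13:45-15:15. Erik: not fully free for 13:45-15:15. Leo: not fully free for 13:45-15:15.

Erik, Leo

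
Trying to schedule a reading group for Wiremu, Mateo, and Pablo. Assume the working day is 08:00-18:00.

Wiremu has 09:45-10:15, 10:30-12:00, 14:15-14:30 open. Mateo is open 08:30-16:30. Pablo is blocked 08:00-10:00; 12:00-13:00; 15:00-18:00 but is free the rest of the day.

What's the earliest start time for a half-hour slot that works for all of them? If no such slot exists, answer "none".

10:30

Wiremu free: 09:45-10:15, 10:30-12:00, 14:15-14:30.
Mateo free: 08:30-16:30.
Pablo free: 10:00-12:00, 13:00-15:00 (invert busy blocks within the working day).
Wiremu ∩ Mateo: 09:45-10:15, 10:30-12:00, 14:15-14:30.
Wiremu ∩ Mateo ∩ Pablo: 10:00-10:15, 10:30-12:00, 14:15-14:30.
Those are the intersection windows.
The first common window of at least 30 minutes is 10:30-12:00, so the earliest start is 10:30.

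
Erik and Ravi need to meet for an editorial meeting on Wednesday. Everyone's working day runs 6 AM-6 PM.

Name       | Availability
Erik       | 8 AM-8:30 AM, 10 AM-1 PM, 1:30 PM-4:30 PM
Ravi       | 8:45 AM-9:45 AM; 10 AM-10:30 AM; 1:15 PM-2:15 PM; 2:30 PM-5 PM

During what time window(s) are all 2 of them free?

Erik ∩ Ravi: 10:00-10:30, 13:30-14:15, 14:30-16:30.
Those are the intersection windows.

10:00-10:30, 13:30-14:15, 14:30-16:30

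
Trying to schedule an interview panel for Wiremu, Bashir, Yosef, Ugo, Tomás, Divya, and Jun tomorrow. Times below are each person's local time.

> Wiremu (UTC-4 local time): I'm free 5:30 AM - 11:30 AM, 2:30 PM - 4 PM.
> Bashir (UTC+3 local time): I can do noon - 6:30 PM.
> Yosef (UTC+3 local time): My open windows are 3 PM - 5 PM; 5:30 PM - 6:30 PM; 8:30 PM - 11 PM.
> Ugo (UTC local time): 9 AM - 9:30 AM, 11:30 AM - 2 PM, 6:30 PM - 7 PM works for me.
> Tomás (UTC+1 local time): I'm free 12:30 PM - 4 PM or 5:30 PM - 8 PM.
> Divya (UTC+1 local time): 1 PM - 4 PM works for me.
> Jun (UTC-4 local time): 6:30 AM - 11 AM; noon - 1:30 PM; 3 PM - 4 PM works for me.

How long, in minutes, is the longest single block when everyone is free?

120

Wiremu in UTC: 09:30-15:30, 18:30-20:00 (add 4h to convert from UTC-4).
Bashir in UTC: 09:00-15:30 (subtract 3h to convert from UTC+3).
Yosef in UTC: 12:00-14:00, 14:30-15:30, 17:30-20:00 (subtract 3h to convert from UTC+3).
Ugo in UTC: 09:00-09:30, 11:30-14:00, 18:30-19:00.
Tomás in UTC: 11:30-15:00, 16:30-19:00 (subtract 1h to convert from UTC+1).
Divya in UTC: 12:00-15:00 (subtract 1h to convert from UTC+1).
Jun in UTC: 10:30-15:00, 16:00-17:30, 19:00-20:00 (add 4h to convert from UTC-4).
Wiremu ∩ Bashir: 09:30-15:30.
Wiremu ∩ Bashir ∩ Yosef: 12:00-14:00, 14:30-15:30.
Wiremu ∩ Bashir ∩ Yosef ∩ Ugo: 12:00-14:00.
Wiremu ∩ Bashir ∩ Yosef ∩ Ugo ∩ Tomás: 12:00-14:00.
Wiremu ∩ Bashir ∩ Yosef ∩ Ugo ∩ Tomás ∩ Divya: 12:00-14:00.
Wiremu ∩ Bashir ∩ Yosef ∩ Ugo ∩ Tomás ∩ Divya ∩ Jun: 12:00-14:00.
The longest is 12:00-14:00 at 120 minutes.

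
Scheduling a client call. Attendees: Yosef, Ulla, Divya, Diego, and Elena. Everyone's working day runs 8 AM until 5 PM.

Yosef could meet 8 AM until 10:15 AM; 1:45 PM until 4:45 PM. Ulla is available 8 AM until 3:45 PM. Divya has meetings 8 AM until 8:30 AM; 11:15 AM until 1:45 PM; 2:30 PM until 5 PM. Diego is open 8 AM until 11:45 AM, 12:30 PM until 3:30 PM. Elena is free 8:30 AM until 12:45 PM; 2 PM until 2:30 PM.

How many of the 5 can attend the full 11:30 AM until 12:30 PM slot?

2

Yosef free: 08:00-10:15, 13:45-16:45.
Ulla free: 08:00-15:45.
Divya free: 08:30-11:15, 13:45-14:30 (invert busy blocks within the working day).
Diego free: 08:00-11:45, 12:30-15:30.
Elena free: 08:30-12:45, 14:00-14:30.
Ulla and Elena can make the full 11:30-12:30 slot — that's 2.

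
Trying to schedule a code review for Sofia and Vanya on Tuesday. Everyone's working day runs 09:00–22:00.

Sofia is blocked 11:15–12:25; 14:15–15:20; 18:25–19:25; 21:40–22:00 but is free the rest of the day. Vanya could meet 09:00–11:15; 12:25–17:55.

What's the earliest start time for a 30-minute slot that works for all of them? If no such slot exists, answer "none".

Sofia free: 09:00-11:15, 12:25-14:15, 15:20-18:25, 19:25-21:40 (invert busy blocks within the working day).
Vanya free: 09:00-11:15, 12:25-17:55.
Sofia ∩ Vanya: 09:00-11:15, 12:25-14:15, 15:20-17:55.
So the common availability across everyone is 09:00-11:15, 12:25-14:15, 15:20-17:55.
The first common window of at least 30 minutes is 09:00-11:15, so the earliest start is 09:00.

09:00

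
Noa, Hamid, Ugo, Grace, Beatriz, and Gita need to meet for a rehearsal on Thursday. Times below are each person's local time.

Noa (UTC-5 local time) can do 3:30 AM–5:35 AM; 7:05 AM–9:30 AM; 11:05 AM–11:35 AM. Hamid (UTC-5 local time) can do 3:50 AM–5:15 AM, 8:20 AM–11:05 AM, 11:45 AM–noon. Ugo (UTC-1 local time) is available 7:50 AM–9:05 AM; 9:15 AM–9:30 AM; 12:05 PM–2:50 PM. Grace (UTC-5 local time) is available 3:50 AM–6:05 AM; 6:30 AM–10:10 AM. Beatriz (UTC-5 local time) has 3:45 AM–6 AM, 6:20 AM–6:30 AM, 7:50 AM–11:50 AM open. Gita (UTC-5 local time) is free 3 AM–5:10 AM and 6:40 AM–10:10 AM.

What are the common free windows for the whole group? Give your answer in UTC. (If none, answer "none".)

08:50-10:05, 13:20-14:30

Noa in UTC: 08:30-10:35, 12:05-14:30, 16:05-16:35 (add 5h to convert from UTC-5).
Hamid in UTC: 08:50-10:15, 13:20-16:05, 16:45-17:00 (add 5h to convert from UTC-5).
Ugo in UTC: 08:50-10:05, 10:15-10:30, 13:05-15:50 (add 1h to convert from UTC-1).
Grace in UTC: 08:50-11:05, 11:30-15:10 (add 5h to convert from UTC-5).
Beatriz in UTC: 08:45-11:00, 11:20-11:30, 12:50-16:50 (add 5h to convert from UTC-5).
Gita in UTC: 08:00-10:10, 11:40-15:10 (add 5h to convert from UTC-5).
Noa ∩ Hamid: 08:50-10:15, 13:20-14:30.
Noa ∩ Hamid ∩ Ugo: 08:50-10:05, 13:20-14:30.
Noa ∩ Hamid ∩ Ugo ∩ Grace: 08:50-10:05, 13:20-14:30.
Noa ∩ Hamid ∩ Ugo ∩ Grace ∩ Beatriz: 08:50-10:05, 13:20-14:30.
Noa ∩ Hamid ∩ Ugo ∩ Grace ∩ Beatriz ∩ Gita: 08:50-10:05, 13:20-14:30.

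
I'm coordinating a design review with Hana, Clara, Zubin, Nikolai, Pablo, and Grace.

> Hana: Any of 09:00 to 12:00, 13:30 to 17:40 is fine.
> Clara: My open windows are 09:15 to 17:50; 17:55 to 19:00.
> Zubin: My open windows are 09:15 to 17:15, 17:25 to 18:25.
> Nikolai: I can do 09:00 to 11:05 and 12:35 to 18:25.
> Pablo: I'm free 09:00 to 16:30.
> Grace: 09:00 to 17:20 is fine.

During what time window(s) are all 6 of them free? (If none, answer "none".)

Hana ∩ Clara: 09:15-12:00, 13:30-17:40.
Hana ∩ Clara ∩ Zubin: 09:15-12:00, 13:30-17:15, 17:25-17:40.
Hana ∩ Clara ∩ Zubin ∩ Nikolai: 09:15-11:05, 13:30-17:15, 17:25-17:40.
Hana ∩ Clara ∩ Zubin ∩ Nikolai ∩ Pablo: 09:15-11:05, 13:30-16:30.
Hana ∩ Clara ∩ Zubin ∩ Nikolai ∩ Pablo ∩ Grace: 09:15-11:05, 13:30-16:30.

09:15-11:05, 13:30-16:30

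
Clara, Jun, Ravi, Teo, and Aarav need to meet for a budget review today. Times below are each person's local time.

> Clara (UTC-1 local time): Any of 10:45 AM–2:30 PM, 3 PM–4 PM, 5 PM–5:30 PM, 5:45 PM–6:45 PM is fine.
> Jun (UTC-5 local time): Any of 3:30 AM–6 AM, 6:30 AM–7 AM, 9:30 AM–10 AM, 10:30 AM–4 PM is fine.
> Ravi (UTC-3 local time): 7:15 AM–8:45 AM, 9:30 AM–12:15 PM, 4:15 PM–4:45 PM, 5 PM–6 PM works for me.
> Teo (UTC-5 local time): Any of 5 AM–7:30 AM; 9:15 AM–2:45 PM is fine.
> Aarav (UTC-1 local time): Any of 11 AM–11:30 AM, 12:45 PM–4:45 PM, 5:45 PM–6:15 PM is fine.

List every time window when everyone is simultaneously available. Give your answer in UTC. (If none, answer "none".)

Clara in UTC: 11:45-15:30, 16:00-17:00, 18:00-18:30, 18:45-19:45 (add 1h to convert from UTC-1).
Jun in UTC: 08:30-11:00, 11:30-12:00, 14:30-15:00, 15:30-21:00 (add 5h to convert from UTC-5).
Ravi in UTC: 10:15-11:45, 12:30-15:15, 19:15-19:45, 20:00-21:00 (add 3h to convert from UTC-3).
Teo in UTC: 10:00-12:30, 14:15-19:45 (add 5h to convert from UTC-5).
Aarav in UTC: 12:00-12:30, 13:45-17:45, 18:45-19:15 (add 1h to convert from UTC-1).
Clara ∩ Jun: 11:45-12:00, 14:30-15:00, 16:00-17:00, 18:00-18:30, 18:45-19:45.
Clara ∩ Jun ∩ Ravi: 14:30-15:00, 19:15-19:45.
Clara ∩ Jun ∩ Ravi ∩ Teo: 14:30-15:00, 19:15-19:45.
Clara ∩ Jun ∩ Ravi ∩ Teo ∩ Aarav: 14:30-15:00.

14:30-15:00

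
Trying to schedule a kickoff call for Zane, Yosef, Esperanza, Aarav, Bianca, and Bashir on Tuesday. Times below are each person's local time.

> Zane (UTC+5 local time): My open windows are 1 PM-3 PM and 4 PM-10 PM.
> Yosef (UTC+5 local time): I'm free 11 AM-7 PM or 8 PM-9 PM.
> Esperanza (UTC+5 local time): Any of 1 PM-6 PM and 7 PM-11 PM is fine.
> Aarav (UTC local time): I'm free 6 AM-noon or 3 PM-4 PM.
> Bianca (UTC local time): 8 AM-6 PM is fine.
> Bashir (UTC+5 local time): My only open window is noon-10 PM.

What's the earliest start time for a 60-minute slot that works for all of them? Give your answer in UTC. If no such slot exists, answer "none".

Zane in UTC: 08:00-10:00, 11:00-17:00 (subtract 5h to convert from UTC+5).
Yosef in UTC: 06:00-14:00, 15:00-16:00 (subtract 5h to convert from UTC+5).
Esperanza in UTC: 08:00-13:00, 14:00-18:00 (subtract 5h to convert from UTC+5).
Aarav in UTC: 06:00-12:00, 15:00-16:00.
Bianca in UTC: 08:00-18:00.
Bashir in UTC: 07:00-17:00 (subtract 5h to convert from UTC+5).
Zane ∩ Yosef: 08:00-10:00, 11:00-14:00, 15:00-16:00.
Zane ∩ Yosef ∩ Esperanza: 08:00-10:00, 11:00-13:00, 15:00-16:00.
Zane ∩ Yosef ∩ Esperanza ∩ Aarav: 08:00-10:00, 11:00-12:00, 15:00-16:00.
Zane ∩ Yosef ∩ Esperanza ∩ Aarav ∩ Bianca: 08:00-10:00, 11:00-12:00, 15:00-16:00.
Zane ∩ Yosef ∩ Esperanza ∩ Aarav ∩ Bianca ∩ Bashir: 08:00-10:00, 11:00-12:00, 15:00-16:00.
So the common availability across everyone is 08:00-10:00, 11:00-12:00, 15:00-16:00.
The first common window of at least 60 minutes is 08:00-10:00, so the earliest start is 08:00.

08:00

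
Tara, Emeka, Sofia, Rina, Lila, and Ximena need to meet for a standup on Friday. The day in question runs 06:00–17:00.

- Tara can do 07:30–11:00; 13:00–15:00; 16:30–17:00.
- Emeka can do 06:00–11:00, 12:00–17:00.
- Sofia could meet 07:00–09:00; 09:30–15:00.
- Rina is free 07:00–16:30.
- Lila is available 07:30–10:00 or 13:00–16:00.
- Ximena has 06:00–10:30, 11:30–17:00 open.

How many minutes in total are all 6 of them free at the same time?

Tara ∩ Emeka: 07:30-11:00, 13:00-15:00, 16:30-17:00.
Tara ∩ Emeka ∩ Sofia: 07:30-09:00, 09:30-11:00, 13:00-15:00.
Tara ∩ Emeka ∩ Sofia ∩ Rina: 07:30-09:00, 09:30-11:00, 13:00-15:00.
Tara ∩ Emeka ∩ Sofia ∩ Rina ∩ Lila: 07:30-09:00, 09:30-10:00, 13:00-15:00.
Tara ∩ Emeka ∩ Sofia ∩ Rina ∩ Lila ∩ Ximena: 07:30-09:00, 09:30-10:00, 13:00-15:00.
Summing the common windows: 90 + 30 + 120 = 240 minutes.

240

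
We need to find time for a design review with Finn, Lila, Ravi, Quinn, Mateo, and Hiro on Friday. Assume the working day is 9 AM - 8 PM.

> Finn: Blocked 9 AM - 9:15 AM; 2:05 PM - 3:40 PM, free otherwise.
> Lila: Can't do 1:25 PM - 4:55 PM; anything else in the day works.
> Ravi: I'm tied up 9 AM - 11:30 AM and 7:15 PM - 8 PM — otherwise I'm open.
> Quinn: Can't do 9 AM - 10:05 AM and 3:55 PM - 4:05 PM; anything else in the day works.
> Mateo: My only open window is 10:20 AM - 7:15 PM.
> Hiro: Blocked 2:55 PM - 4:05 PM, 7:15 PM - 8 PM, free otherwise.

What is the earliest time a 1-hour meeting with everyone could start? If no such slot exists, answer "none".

11:30

Finn free: 09:15-14:05, 15:40-20:00 (invert busy blocks within the working day).
Lila free: 09:00-13:25, 16:55-20:00 (invert busy blocks within the working day).
Ravi free: 11:30-19:15 (invert busy blocks within the working day).
Quinn free: 10:05-15:55, 16:05-20:00 (invert busy blocks within the working day).
Mateo free: 10:20-19:15.
Hiro free: 09:00-14:55, 16:05-19:15 (invert busy blocks within the working day).
Finn ∩ Lila: 09:15-13:25, 16:55-20:00.
Finn ∩ Lila ∩ Ravi: 11:30-13:25, 16:55-19:15.
Finn ∩ Lila ∩ Ravi ∩ Quinn: 11:30-13:25, 16:55-19:15.
Finn ∩ Lila ∩ Ravi ∩ Quinn ∩ Mateo: 11:30-13:25, 16:55-19:15.
Finn ∩ Lila ∩ Ravi ∩ Quinn ∩ Mateo ∩ Hiro: 11:30-13:25, 16:55-19:15.
Those are the intersection windows.
The first common window of at least 60 minutes is 11:30-13:25, so the earliest start is 11:30.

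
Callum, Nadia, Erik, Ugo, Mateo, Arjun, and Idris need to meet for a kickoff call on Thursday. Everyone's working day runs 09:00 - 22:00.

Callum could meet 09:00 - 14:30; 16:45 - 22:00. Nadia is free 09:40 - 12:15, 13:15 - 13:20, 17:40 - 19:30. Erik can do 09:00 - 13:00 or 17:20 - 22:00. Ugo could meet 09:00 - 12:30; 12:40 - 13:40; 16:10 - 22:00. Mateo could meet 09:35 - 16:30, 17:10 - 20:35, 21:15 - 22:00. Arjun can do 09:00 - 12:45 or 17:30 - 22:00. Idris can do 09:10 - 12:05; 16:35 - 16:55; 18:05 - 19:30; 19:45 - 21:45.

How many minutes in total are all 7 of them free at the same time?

Callum ∩ Nadia: 09:40-12:15, 13:15-13:20, 17:40-19:30.
Callum ∩ Nadia ∩ Erik: 09:40-12:15, 17:40-19:30.
Callum ∩ Nadia ∩ Erik ∩ Ugo: 09:40-12:15, 17:40-19:30.
Callum ∩ Nadia ∩ Erik ∩ Ugo ∩ Mateo: 09:40-12:15, 17:40-19:30.
Callum ∩ Nadia ∩ Erik ∩ Ugo ∩ Mateo ∩ Arjun: 09:40-12:15, 17:40-19:30.
Callum ∩ Nadia ∩ Erik ∩ Ugo ∩ Mateo ∩ Arjun ∩ Idris: 09:40-12:05, 18:05-19:30.
Summing the common windows: 145 + 85 = 230 minutes.

230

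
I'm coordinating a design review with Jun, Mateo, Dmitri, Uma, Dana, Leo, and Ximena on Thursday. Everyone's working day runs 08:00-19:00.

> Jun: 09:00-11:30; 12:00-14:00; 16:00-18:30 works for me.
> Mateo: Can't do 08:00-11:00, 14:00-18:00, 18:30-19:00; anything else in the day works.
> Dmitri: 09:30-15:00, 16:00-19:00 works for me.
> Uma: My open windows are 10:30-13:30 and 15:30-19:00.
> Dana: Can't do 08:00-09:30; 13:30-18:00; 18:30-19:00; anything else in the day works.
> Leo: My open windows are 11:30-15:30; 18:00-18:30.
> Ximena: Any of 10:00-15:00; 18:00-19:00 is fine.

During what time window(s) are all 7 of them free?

Jun free: 09:00-11:30, 12:00-14:00, 16:00-18:30.
Mateo free: 11:00-14:00, 18:00-18:30 (invert busy blocks within the working day).
Dmitri free: 09:30-15:00, 16:00-19:00.
Uma free: 10:30-13:30, 15:30-19:00.
Dana free: 09:30-13:30, 18:00-18:30 (invert busy blocks within the working day).
Leo free: 11:30-15:30, 18:00-18:30.
Ximena free: 10:00-15:00, 18:00-19:00.
Jun ∩ Mateo: 11:00-11:30, 12:00-14:00, 18:00-18:30.
Jun ∩ Mateo ∩ Dmitri: 11:00-11:30, 12:00-14:00, 18:00-18:30.
Jun ∩ Mateo ∩ Dmitri ∩ Uma: 11:00-11:30, 12:00-13:30, 18:00-18:30.
Jun ∩ Mateo ∩ Dmitri ∩ Uma ∩ Dana: 11:00-11:30, 12:00-13:30, 18:00-18:30.
Jun ∩ Mateo ∩ Dmitri ∩ Uma ∩ Dana ∩ Leo: 12:00-13:30, 18:00-18:30.
Jun ∩ Mateo ∩ Dmitri ∩ Uma ∩ Dana ∩ Leo ∩ Ximena: 12:00-13:30, 18:00-18:30.
So the common availability across everyone is 12:00-13:30, 18:00-18:30.

12:00-13:30, 18:00-18:30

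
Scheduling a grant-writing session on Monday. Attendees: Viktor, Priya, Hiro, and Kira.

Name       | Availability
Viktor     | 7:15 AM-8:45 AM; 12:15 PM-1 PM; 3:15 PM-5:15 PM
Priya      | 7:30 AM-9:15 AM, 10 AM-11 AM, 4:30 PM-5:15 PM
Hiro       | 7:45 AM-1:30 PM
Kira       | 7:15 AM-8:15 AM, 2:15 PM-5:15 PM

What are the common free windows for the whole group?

Viktor ∩ Priya: 07:30-08:45, 16:30-17:15.
Viktor ∩ Priya ∩ Hiro: 07:45-08:45.
Viktor ∩ Priya ∩ Hiro ∩ Kira: 07:45-08:15.
So the common availability across everyone is 07:45-08:15.

07:45-08:15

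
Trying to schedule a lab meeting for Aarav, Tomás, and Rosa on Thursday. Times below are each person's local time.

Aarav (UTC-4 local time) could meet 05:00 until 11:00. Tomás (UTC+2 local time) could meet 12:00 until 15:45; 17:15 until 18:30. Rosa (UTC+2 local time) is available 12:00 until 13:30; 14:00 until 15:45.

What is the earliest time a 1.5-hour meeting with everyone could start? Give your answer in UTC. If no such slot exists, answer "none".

Aarav in UTC: 09:00-15:00 (add 4h to convert from UTC-4).
Tomás in UTC: 10:00-13:45, 15:15-16:30 (subtract 2h to convert from UTC+2).
Rosa in UTC: 10:00-11:30, 12:00-13:45 (subtract 2h to convert from UTC+2).
Aarav ∩ Tomás: 10:00-13:45.
Aarav ∩ Tomás ∩ Rosa: 10:00-11:30, 12:00-13:45.
The first common window of at least 90 minutes is 10:00-11:30, so the earliest start is 10:00.

10:00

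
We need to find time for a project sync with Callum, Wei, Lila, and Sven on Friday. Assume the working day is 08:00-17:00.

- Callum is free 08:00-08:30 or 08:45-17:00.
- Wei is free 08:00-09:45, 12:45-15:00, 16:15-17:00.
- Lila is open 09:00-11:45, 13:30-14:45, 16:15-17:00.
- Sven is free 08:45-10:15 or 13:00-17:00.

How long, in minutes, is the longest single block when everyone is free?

75

Callum ∩ Wei: 08:00-08:30, 08:45-09:45, 12:45-15:00, 16:15-17:00.
Callum ∩ Wei ∩ Lila: 09:00-09:45, 13:30-14:45, 16:15-17:00.
Callum ∩ Wei ∩ Lila ∩ Sven: 09:00-09:45, 13:30-14:45, 16:15-17:00.
The longest is 13:30-14:45 at 75 minutes.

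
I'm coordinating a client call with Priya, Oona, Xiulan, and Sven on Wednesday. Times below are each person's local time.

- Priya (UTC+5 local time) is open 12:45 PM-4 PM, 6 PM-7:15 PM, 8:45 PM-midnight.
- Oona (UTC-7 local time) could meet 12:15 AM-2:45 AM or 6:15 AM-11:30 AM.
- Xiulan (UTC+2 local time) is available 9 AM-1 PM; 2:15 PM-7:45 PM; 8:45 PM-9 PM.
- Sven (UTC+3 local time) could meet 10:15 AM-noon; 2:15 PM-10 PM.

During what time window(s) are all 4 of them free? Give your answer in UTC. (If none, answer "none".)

Priya in UTC: 07:45-11:00, 13:00-14:15, 15:45-19:00 (subtract 5h to convert from UTC+5).
Oona in UTC: 07:15-09:45, 13:15-18:30 (add 7h to convert from UTC-7).
Xiulan in UTC: 07:00-11:00, 12:15-17:45, 18:45-19:00 (subtract 2h to convert from UTC+2).
Sven in UTC: 07:15-09:00, 11:15-19:00 (subtract 3h to convert from UTC+3).
Priya ∩ Oona: 07:45-09:45, 13:15-14:15, 15:45-18:30.
Priya ∩ Oona ∩ Xiulan: 07:45-09:45, 13:15-14:15, 15:45-17:45.
Priya ∩ Oona ∩ Xiulan ∩ Sven: 07:45-09:00, 13:15-14:15, 15:45-17:45.
So the common availability across everyone is 07:45-09:00, 13:15-14:15, 15:45-17:45.

07:45-09:00, 13:15-14:15, 15:45-17:45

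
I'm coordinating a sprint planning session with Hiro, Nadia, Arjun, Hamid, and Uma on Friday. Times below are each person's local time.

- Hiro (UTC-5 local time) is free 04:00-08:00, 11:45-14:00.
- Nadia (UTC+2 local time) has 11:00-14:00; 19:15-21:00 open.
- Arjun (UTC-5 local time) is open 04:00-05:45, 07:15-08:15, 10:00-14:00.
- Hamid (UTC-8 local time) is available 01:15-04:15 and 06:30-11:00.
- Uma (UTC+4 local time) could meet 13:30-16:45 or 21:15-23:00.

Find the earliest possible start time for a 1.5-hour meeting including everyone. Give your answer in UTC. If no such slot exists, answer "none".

Hiro in UTC: 09:00-13:00, 16:45-19:00 (add 5h to convert from UTC-5).
Nadia in UTC: 09:00-12:00, 17:15-19:00 (subtract 2h to convert from UTC+2).
Arjun in UTC: 09:00-10:45, 12:15-13:15, 15:00-19:00 (add 5h to convert from UTC-5).
Hamid in UTC: 09:15-12:15, 14:30-19:00 (add 8h to convert from UTC-8).
Uma in UTC: 09:30-12:45, 17:15-19:00 (subtract 4h to convert from UTC+4).
Hiro ∩ Nadia: 09:00-12:00, 17:15-19:00.
Hiro ∩ Nadia ∩ Arjun: 09:00-10:45, 17:15-19:00.
Hiro ∩ Nadia ∩ Arjun ∩ Hamid: 09:15-10:45, 17:15-19:00.
Hiro ∩ Nadia ∩ Arjun ∩ Hamid ∩ Uma: 09:30-10:45, 17:15-19:00.
The first common window of at least 90 minutes is 17:15-19:00, so the earliest start is 17:15.

17:15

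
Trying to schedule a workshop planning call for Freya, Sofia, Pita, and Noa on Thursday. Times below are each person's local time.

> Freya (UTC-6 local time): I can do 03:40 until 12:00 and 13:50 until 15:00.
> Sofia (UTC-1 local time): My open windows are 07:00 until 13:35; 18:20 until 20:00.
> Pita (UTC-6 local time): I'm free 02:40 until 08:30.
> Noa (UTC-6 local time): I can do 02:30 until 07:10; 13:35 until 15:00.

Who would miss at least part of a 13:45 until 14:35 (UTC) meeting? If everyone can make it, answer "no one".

Noa, Pita

Freya in UTC: 09:40-18:00, 19:50-21:00 (add 6h to convert from UTC-6).
Sofia in UTC: 08:00-14:35, 19:20-21:00 (add 1h to convert from UTC-1).
Pita in UTC: 08:40-14:30 (add 6h to convert from UTC-6).
Noa in UTC: 08:30-13:10, 19:35-21:00 (add 6h to convert from UTC-6).
Freya: free for 13:45-14:35. Sofia: free for 13:45-14:35. Pita: not fully free for 13:45-14:35. Noa: not fully free for 13:45-14:35.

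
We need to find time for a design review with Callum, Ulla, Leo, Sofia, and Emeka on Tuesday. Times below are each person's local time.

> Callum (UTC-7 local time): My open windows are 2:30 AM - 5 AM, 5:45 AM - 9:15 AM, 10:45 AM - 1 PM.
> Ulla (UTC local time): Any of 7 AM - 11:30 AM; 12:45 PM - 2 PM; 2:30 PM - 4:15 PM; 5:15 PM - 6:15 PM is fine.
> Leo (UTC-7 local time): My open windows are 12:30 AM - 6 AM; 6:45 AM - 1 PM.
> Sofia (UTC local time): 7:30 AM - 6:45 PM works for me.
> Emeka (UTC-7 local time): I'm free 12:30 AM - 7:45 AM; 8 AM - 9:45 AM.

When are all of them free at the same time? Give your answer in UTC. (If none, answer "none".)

Callum in UTC: 09:30-12:00, 12:45-16:15, 17:45-20:00 (add 7h to convert from UTC-7).
Ulla in UTC: 07:00-11:30, 12:45-14:00, 14:30-16:15, 17:15-18:15.
Leo in UTC: 07:30-13:00, 13:45-20:00 (add 7h to convert from UTC-7).
Sofia in UTC: 07:30-18:45.
Emeka in UTC: 07:30-14:45, 15:00-16:45 (add 7h to convert from UTC-7).
Callum ∩ Ulla: 09:30-11:30, 12:45-14:00, 14:30-16:15, 17:45-18:15.
Callum ∩ Ulla ∩ Leo: 09:30-11:30, 12:45-13:00, 13:45-14:00, 14:30-16:15, 17:45-18:15.
Callum ∩ Ulla ∩ Leo ∩ Sofia: 09:30-11:30, 12:45-13:00, 13:45-14:00, 14:30-16:15, 17:45-18:15.
Callum ∩ Ulla ∩ Leo ∩ Sofia ∩ Emeka: 09:30-11:30, 12:45-13:00, 13:45-14:00, 14:30-14:45, 15:00-16:15.

09:30-11:30, 12:45-13:00, 13:45-14:00, 14:30-14:45, 15:00-16:15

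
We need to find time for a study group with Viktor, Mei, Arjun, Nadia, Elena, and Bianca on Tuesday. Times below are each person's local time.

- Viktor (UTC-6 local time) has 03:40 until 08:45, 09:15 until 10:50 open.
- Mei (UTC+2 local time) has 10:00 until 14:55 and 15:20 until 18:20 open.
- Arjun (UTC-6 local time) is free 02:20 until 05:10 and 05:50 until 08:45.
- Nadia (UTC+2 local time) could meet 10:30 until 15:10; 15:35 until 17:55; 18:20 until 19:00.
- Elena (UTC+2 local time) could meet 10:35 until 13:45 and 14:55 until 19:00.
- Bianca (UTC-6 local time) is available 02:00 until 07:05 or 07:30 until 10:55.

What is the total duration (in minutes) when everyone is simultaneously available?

160

Viktor in UTC: 09:40-14:45, 15:15-16:50 (add 6h to convert from UTC-6).
Mei in UTC: 08:00-12:55, 13:20-16:20 (subtract 2h to convert from UTC+2).
Arjun in UTC: 08:20-11:10, 11:50-14:45 (add 6h to convert from UTC-6).
Nadia in UTC: 08:30-13:10, 13:35-15:55, 16:20-17:00 (subtract 2h to convert from UTC+2).
Elena in UTC: 08:35-11:45, 12:55-17:00 (subtract 2h to convert from UTC+2).
Bianca in UTC: 08:00-13:05, 13:30-16:55 (add 6h to convert from UTC-6).
Viktor ∩ Mei: 09:40-12:55, 13:20-14:45, 15:15-16:20.
Viktor ∩ Mei ∩ Arjun: 09:40-11:10, 11:50-12:55, 13:20-14:45.
Viktor ∩ Mei ∩ Arjun ∩ Nadia: 09:40-11:10, 11:50-12:55, 13:35-14:45.
Viktor ∩ Mei ∩ Arjun ∩ Nadia ∩ Elena: 09:40-11:10, 13:35-14:45.
Viktor ∩ Mei ∩ Arjun ∩ Nadia ∩ Elena ∩ Bianca: 09:40-11:10, 13:35-14:45.
So the common availability across everyone is 09:40-11:10, 13:35-14:45.
Summing the common windows: 90 + 70 = 160 minutes.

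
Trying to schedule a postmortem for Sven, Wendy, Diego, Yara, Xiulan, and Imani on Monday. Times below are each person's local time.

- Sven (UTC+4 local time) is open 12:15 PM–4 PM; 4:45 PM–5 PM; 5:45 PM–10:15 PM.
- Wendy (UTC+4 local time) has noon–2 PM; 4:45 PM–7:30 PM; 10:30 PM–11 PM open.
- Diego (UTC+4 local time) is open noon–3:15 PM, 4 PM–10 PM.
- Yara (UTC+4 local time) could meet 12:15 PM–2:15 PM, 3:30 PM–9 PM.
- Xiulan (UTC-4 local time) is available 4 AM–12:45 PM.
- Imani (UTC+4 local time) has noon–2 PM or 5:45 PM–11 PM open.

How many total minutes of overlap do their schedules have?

Sven in UTC: 08:15-12:00, 12:45-13:00, 13:45-18:15 (subtract 4h to convert from UTC+4).
Wendy in UTC: 08:00-10:00, 12:45-15:30, 18:30-19:00 (subtract 4h to convert from UTC+4).
Diego in UTC: 08:00-11:15, 12:00-18:00 (subtract 4h to convert from UTC+4).
Yara in UTC: 08:15-10:15, 11:30-17:00 (subtract 4h to convert from UTC+4).
Xiulan in UTC: 08:00-16:45 (add 4h to convert from UTC-4).
Imani in UTC: 08:00-10:00, 13:45-19:00 (subtract 4h to convert from UTC+4).
Sven ∩ Wendy: 08:15-10:00, 12:45-13:00, 13:45-15:30.
Sven ∩ Wendy ∩ Diego: 08:15-10:00, 12:45-13:00, 13:45-15:30.
Sven ∩ Wendy ∩ Diego ∩ Yara: 08:15-10:00, 12:45-13:00, 13:45-15:30.
Sven ∩ Wendy ∩ Diego ∩ Yara ∩ Xiulan: 08:15-10:00, 12:45-13:00, 13:45-15:30.
Sven ∩ Wendy ∩ Diego ∩ Yara ∩ Xiulan ∩ Imani: 08:15-10:00, 13:45-15:30.
So the common availability across everyone is 08:15-10:00, 13:45-15:30.
Summing the common windows: 105 + 105 = 210 minutes.

210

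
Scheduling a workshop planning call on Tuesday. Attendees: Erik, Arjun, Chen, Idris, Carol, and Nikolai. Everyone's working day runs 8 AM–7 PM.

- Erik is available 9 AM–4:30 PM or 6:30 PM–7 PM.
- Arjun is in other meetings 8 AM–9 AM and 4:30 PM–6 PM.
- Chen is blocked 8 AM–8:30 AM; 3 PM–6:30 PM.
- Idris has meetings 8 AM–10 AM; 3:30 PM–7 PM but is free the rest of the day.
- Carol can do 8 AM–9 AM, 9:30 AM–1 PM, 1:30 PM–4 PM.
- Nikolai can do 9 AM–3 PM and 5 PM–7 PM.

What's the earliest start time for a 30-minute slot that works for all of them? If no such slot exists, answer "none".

10:00

Erik free: 09:00-16:30, 18:30-19:00.
Arjun free: 09:00-16:30, 18:00-19:00 (invert busy blocks within the working day).
Chen free: 08:30-15:00, 18:30-19:00 (invert busy blocks within the working day).
Idris free: 10:00-15:30 (invert busy blocks within the working day).
Carol free: 08:00-09:00, 09:30-13:00, 13:30-16:00.
Nikolai free: 09:00-15:00, 17:00-19:00.
Erik ∩ Arjun: 09:00-16:30, 18:30-19:00.
Erik ∩ Arjun ∩ Chen: 09:00-15:00, 18:30-19:00.
Erik ∩ Arjun ∩ Chen ∩ Idris: 10:00-15:00.
Erik ∩ Arjun ∩ Chen ∩ Idris ∩ Carol: 10:00-13:00, 13:30-15:00.
Erik ∩ Arjun ∩ Chen ∩ Idris ∩ Carol ∩ Nikolai: 10:00-13:00, 13:30-15:00.
The first common window of at least 30 minutes is 10:00-13:00, so the earliest start is 10:00.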